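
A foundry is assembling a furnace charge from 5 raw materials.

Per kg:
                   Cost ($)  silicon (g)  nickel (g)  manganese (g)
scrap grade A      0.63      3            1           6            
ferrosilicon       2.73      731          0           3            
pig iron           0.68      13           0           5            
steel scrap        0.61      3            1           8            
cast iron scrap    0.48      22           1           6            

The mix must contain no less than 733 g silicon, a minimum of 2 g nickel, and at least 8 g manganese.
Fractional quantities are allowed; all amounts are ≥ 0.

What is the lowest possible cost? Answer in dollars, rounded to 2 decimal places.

$3.53

Treat it as an LP. Let x1 = kg of scrap grade A, x2 = kg of ferrosilicon, x3 = kg of pig iron, x4 = kg of steel scrap, x5 = kg of cast iron scrap.
Minimize 0.63x1 + 2.73x2 + 0.68x3 + 0.61x4 + 0.48x5 s.t.:
  3x1 + 731x2 + 13x3 + 3x4 + 22x5 ≥ 733   (silicon)
  1x1 + 1x4 + 1x5 ≥ 2   (nickel)
  6x1 + 3x2 + 5x3 + 8x4 + 6x5 ≥ 8   (manganese)
  x1, x2, x3, x4, x5 ≥ 0.
At the optimum only ferrosilicon, cast iron scrap are positive (scrap grade A, pig iron, steel scrap = 0). The silicon and nickel requirements are met with equality.
Optimal quantities: ferrosilicon = 0.9425 kg, cast iron scrap = 2 kg.
Total cost: 2.73·0.9425 + 0.48·2 = 3.5330.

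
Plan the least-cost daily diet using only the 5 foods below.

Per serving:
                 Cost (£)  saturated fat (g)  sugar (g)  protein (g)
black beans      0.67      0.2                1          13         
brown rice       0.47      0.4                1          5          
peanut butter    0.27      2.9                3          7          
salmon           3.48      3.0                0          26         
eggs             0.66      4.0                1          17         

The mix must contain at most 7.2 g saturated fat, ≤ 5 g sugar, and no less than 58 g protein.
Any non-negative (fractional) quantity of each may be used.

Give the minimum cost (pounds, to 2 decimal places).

Set it up as a linear program. Let x1 = servings of black beans, x2 = servings of brown rice, x3 = servings of peanut butter, x4 = servings of salmon, x5 = servings of eggs.
Minimise 0.67x1 + 0.47x2 + 0.27x3 + 3.48x4 + 0.66x5 with:
  0.2x1 + 0.4x2 + 2.9x3 + 3x4 + 4x5 ≤ 7.2   (saturated fat)
  1x1 + 1x2 + 3x3 + 1x5 ≤ 5   (sugar)
  13x1 + 5x2 + 7x3 + 26x4 + 17x5 ≥ 58   (protein)
  x1, x2, x3, x4, x5 ≥ 0.
The optimal basis is {black beans, eggs}; brown rice, peanut butter, salmon drop out. There the saturated fat and protein constraints are tight.
Solving gives x1 = 2.255, x5 = 1.687.
Cost = 0.67·2.255 + 0.66·1.687 = 2.6243.

£2.62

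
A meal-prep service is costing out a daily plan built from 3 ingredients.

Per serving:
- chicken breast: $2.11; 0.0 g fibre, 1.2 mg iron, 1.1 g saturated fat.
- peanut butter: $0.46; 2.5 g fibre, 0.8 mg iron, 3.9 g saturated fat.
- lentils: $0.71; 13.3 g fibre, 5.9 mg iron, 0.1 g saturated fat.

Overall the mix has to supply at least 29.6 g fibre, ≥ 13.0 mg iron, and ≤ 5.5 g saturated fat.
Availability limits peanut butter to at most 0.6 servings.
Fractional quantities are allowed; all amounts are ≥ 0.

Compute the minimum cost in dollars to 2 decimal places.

This is a linear program. Let x1 = servings of chicken breast, x2 = servings of peanut butter, x3 = servings of lentils.
Minimize 2.11x1 + 0.46x2 + 0.71x3 with:
  2.5x2 + 13.3x3 ≥ 29.6   (fibre)
  1.2x1 + 0.8x2 + 5.9x3 ≥ 13   (iron)
  1.1x1 + 3.9x2 + 0.1x3 ≤ 5.5   (saturated fat)
  x2 ≤ 0.6
  x1, x2, x3 ≥ 0.
At the optimum only lentils is positive (chicken breast, peanut butter = 0). Binding constraint: fibre.
That vertex is x3 = 2.226.
Objective = 0.71·2.226 = 1.5805.

$1.58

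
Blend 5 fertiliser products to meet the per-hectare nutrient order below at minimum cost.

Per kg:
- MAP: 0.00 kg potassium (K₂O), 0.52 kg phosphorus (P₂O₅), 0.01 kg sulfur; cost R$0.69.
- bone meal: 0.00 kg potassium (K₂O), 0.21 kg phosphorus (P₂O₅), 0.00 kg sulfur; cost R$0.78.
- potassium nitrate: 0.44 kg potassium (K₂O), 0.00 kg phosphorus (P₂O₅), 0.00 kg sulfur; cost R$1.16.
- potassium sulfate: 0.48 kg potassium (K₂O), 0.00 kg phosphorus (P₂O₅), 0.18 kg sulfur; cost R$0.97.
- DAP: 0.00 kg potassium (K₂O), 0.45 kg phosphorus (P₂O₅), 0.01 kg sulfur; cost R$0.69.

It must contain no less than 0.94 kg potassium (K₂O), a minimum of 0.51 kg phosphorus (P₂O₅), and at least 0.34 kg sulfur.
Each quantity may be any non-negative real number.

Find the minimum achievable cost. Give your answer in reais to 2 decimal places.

Let x1 = kg of MAP, x2 = kg of bone meal, x3 = kg of potassium nitrate, x4 = kg of potassium sulfate, x5 = kg of DAP.
Minimize 0.69x1 + 0.78x2 + 1.16x3 + 0.97x4 + 0.69x5 s.t.:
  0.44x3 + 0.48x4 ≥ 0.94   (potassium (K₂O))
  0.52x1 + 0.21x2 + 0.45x5 ≥ 0.51   (phosphorus (P₂O₅))
  0.01x1 + 0.18x4 + 0.01x5 ≥ 0.34   (sulfur)
  x1, x2, x3, x4, x5 ≥ 0.
The cheapest feasible vertex uses only MAP, potassium sulfate; bone meal, potassium nitrate, DAP are not used. Binding constraints: potassium (K₂O) and phosphorus (P₂O₅).
Optimal quantities: MAP = 0.9808 kg, potassium sulfate = 1.958 kg.
Cost = 0.69·0.9808 + 0.97·1.958 = 2.5760.

R$2.58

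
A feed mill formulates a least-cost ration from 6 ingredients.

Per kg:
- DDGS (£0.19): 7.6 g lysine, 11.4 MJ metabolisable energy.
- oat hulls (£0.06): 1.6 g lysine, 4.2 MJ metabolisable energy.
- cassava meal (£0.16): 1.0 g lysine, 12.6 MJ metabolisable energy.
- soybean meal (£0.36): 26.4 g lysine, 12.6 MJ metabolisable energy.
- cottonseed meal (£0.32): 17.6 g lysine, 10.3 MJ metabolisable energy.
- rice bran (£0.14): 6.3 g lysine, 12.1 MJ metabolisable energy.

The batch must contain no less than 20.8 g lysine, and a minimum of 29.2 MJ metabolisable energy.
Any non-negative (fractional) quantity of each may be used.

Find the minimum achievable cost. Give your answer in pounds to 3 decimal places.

£0.398

Set it up as a linear program. Let x1 = kg of DDGS, x2 = kg of oat hulls, x3 = kg of cassava meal, x4 = kg of soybean meal, x5 = kg of cottonseed meal, x6 = kg of rice bran.
Minimize 0.19x1 + 0.06x2 + 0.16x3 + 0.36x4 + 0.32x5 + 0.14x6 subject to:
  7.6x1 + 1.6x2 + 1x3 + 26.4x4 + 17.6x5 + 6.3x6 ≥ 20.8   (lysine)
  11.4x1 + 4.2x2 + 12.6x3 + 12.6x4 + 10.3x5 + 12.1x6 ≥ 29.2   (metabolisable energy)
  x1, x2, x3, x4, x5, x6 ≥ 0.
The minimum-cost mix takes nothing from DDGS, oat hulls, cassava meal, cottonseed meal — only soybean meal, rice bran. Binding constraints: lysine and metabolisable energy.
That vertex is x4 = 0.2821, x6 = 2.119.
Hence cost = 0.36·0.2821 + 0.14·2.119 = £0.39822.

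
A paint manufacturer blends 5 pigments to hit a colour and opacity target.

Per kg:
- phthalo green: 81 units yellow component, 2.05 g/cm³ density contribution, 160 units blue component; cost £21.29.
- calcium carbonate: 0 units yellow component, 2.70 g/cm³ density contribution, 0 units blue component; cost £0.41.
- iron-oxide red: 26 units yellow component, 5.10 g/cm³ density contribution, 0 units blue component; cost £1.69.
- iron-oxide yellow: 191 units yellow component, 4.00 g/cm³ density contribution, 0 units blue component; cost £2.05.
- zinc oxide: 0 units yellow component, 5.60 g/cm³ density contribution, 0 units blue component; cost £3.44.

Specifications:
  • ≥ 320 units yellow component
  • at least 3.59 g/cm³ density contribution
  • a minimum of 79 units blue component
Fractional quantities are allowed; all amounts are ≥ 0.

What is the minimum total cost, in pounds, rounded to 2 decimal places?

£13.52

Set it up as a linear program. Let x1 = kg of phthalo green, x2 = kg of calcium carbonate, x3 = kg of iron-oxide red, x4 = kg of iron-oxide yellow, x5 = kg of zinc oxide.
min 21.29x1 + 0.41x2 + 1.69x3 + 2.05x4 + 3.44x5 with:
  81x1 + 26x3 + 191x4 ≥ 320   (yellow component)
  2.05x1 + 2.7x2 + 5.1x3 + 4x4 + 5.6x5 ≥ 3.59   (density contribution)
  160x1 ≥ 79   (blue component)
  x1, x2, x3, x4, x5 ≥ 0.
At the optimum only phthalo green, iron-oxide yellow are positive (calcium carbonate, iron-oxide red, zinc oxide = 0). Binding constraints: yellow component and blue component.
Solving gives x1 = 0.4938, x4 = 1.466.
Cost = 21.29·0.4938 + 2.05·1.466 = 13.5183.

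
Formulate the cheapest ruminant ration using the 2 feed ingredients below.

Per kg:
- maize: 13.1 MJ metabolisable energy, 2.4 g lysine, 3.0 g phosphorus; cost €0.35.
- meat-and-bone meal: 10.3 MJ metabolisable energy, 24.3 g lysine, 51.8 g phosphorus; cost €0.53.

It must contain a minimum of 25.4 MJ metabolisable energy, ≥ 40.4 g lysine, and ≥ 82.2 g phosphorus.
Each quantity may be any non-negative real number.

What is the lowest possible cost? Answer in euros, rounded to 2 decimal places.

Treat it as an LP. Let x1 = kg of maize, x2 = kg of meat-and-bone meal.
Minimize 0.35x1 + 0.53x2 with:
  13.1x1 + 10.3x2 ≥ 25.4   (metabolisable energy)
  2.4x1 + 24.3x2 ≥ 40.4   (lysine)
  3x1 + 51.8x2 ≥ 82.2   (phosphorus)
  x1, x2 ≥ 0.
Both inputs are positive at the optimum. There the metabolisable energy and lysine constraints are tight.
Optimal quantities: maize = 0.6849 kg, meat-and-bone meal = 1.595 kg.
Hence cost = 0.35·0.6849 + 0.53·1.595 = €1.0851.

€1.09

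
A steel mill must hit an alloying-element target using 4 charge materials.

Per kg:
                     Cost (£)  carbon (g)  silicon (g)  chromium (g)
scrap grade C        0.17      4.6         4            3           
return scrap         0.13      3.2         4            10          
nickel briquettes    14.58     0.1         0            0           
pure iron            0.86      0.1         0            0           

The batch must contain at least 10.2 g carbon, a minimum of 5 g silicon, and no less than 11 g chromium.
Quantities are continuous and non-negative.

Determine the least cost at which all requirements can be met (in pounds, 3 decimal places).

Let x1 = kg of scrap grade C, x2 = kg of return scrap, x3 = kg of nickel briquettes, x4 = kg of pure iron.
Minimise 0.17x1 + 0.13x2 + 14.58x3 + 0.86x4 with:
  4.6x1 + 3.2x2 + 0.1x3 + 0.1x4 ≥ 10.2   (carbon)
  4x1 + 4x2 ≥ 5   (silicon)
  3x1 + 10x2 ≥ 11   (chromium)
  x1, x2, x3, x4 ≥ 0.
At the optimum only scrap grade C, return scrap are positive (nickel briquettes, pure iron = 0). The carbon and chromium requirements are met with equality.
Solving gives x1 = 1.835, x2 = 0.5495.
Objective = 0.17·1.835 + 0.13·0.5495 = 0.38339.

£0.383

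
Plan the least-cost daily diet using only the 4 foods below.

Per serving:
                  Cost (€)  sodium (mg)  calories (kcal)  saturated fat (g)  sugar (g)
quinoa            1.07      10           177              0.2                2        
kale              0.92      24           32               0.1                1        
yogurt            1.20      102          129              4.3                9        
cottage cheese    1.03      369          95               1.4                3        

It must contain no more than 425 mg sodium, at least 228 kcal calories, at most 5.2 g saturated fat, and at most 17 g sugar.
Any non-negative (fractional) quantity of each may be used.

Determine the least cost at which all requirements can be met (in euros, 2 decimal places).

€1.38

Let x1 = servings of quinoa, x2 = servings of kale, x3 = servings of yogurt, x4 = servings of cottage cheese.
Minimise 1.07x1 + 0.92x2 + 1.2x3 + 1.03x4 s.t.:
  10x1 + 24x2 + 102x3 + 369x4 ≤ 425   (sodium)
  177x1 + 32x2 + 129x3 + 95x4 ≥ 228   (calories)
  0.2x1 + 0.1x2 + 4.3x3 + 1.4x4 ≤ 5.2   (saturated fat)
  2x1 + 1x2 + 9x3 + 3x4 ≤ 17   (sugar)
  x1, x2, x3, x4 ≥ 0.
The minimum-cost mix takes nothing from kale, yogurt, cottage cheese — only quinoa. There the calories constraint is tight.
That vertex is x1 = 1.288.
Hence cost = 1.07·1.288 = €1.3782.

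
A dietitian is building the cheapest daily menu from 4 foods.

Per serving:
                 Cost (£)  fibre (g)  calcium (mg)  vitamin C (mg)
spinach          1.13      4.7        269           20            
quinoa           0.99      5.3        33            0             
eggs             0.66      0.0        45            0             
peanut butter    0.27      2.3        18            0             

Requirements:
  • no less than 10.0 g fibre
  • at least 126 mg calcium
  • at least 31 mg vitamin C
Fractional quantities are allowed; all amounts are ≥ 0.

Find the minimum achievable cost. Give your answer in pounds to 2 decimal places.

£2.07

This is a linear program. Let x1 = servings of spinach, x2 = servings of quinoa, x3 = servings of eggs, x4 = servings of peanut butter.
Minimise 1.13x1 + 0.99x2 + 0.66x3 + 0.27x4 with:
  4.7x1 + 5.3x2 + 2.3x4 ≥ 10   (fibre)
  269x1 + 33x2 + 45x3 + 18x4 ≥ 126   (calcium)
  20x1 ≥ 31   (vitamin C)
  x1, x2, x3, x4 ≥ 0.
The optimal basis is {spinach, peanut butter}; quinoa, eggs drop out. The fibre and vitamin C requirements are met with equality.
Optimal quantities: spinach = 1.55 servings, peanut butter = 1.18 servings.
Cost = 1.13·1.55 + 0.27·1.18 = 2.0701.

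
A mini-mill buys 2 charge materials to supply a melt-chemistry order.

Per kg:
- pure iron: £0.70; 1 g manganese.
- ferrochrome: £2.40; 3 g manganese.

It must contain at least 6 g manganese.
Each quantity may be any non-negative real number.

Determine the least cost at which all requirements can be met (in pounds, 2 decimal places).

Treat it as an LP. Let x1 = kg of pure iron, x2 = kg of ferrochrome.
min 0.7x1 + 2.4x2 with:
  1x1 + 3x2 ≥ 6   (manganese)
  x1, x2 ≥ 0.
The cheapest feasible vertex uses only pure iron; ferrochrome is not used. Binding constraint: manganese.
Solving gives x1 = 6.
Hence cost = 0.7·6 = £4.2000.

£4.20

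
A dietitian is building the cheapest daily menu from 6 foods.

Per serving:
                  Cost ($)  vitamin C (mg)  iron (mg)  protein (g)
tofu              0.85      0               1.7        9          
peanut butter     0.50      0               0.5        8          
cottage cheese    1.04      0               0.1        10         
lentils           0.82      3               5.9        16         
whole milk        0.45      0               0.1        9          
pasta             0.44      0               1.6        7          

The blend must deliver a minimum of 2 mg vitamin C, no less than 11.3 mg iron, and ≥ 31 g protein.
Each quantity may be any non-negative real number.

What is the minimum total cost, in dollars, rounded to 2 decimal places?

Let x1 = servings of tofu, x2 = servings of peanut butter, x3 = servings of cottage cheese, x4 = servings of lentils, x5 = servings of whole milk, x6 = servings of pasta.
min 0.85x1 + 0.5x2 + 1.04x3 + 0.82x4 + 0.45x5 + 0.44x6 s.t.:
  3x4 ≥ 2   (vitamin C)
  1.7x1 + 0.5x2 + 0.1x3 + 5.9x4 + 0.1x5 + 1.6x6 ≥ 11.3   (iron)
  9x1 + 8x2 + 10x3 + 16x4 + 9x5 + 7x6 ≥ 31   (protein)
  x1, x2, x3, x4, x5, x6 ≥ 0.
The minimum-cost mix takes nothing from tofu, peanut butter, cottage cheese, pasta — only lentils, whole milk. There the iron and protein constraints are tight.
Solving gives x4 = 1.915, x5 = 0.04078.
Total cost: 0.82·1.915 + 0.45·0.04078 = 1.5887.

$1.59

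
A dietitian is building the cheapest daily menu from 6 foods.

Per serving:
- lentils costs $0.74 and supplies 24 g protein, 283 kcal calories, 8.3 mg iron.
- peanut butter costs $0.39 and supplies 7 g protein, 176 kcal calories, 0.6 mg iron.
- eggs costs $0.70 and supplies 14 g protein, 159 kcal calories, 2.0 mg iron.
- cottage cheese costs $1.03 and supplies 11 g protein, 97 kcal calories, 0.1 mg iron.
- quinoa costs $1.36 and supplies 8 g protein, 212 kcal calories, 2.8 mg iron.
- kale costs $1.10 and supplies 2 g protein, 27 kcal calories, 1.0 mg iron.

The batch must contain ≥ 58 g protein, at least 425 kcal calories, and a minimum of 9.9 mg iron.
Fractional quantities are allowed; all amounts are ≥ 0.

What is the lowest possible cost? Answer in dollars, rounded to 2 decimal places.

$1.79

Set it up as a linear program. Let x1 = servings of lentils, x2 = servings of peanut butter, x3 = servings of eggs, x4 = servings of cottage cheese, x5 = servings of quinoa, x6 = servings of kale.
min 0.74x1 + 0.39x2 + 0.7x3 + 1.03x4 + 1.36x5 + 1.1x6 with:
  24x1 + 7x2 + 14x3 + 11x4 + 8x5 + 2x6 ≥ 58   (protein)
  283x1 + 176x2 + 159x3 + 97x4 + 212x5 + 27x6 ≥ 425   (calories)
  8.3x1 + 0.6x2 + 2x3 + 0.1x4 + 2.8x5 + 1x6 ≥ 9.9   (iron)
  x1, x2, x3, x4, x5, x6 ≥ 0.
The cheapest feasible vertex uses only lentils; peanut butter, eggs, cottage cheese, quinoa, kale are not used. The protein requirement is met with equality.
That vertex is x1 = 2.417.
Hence cost = 0.74·2.417 = $1.7886.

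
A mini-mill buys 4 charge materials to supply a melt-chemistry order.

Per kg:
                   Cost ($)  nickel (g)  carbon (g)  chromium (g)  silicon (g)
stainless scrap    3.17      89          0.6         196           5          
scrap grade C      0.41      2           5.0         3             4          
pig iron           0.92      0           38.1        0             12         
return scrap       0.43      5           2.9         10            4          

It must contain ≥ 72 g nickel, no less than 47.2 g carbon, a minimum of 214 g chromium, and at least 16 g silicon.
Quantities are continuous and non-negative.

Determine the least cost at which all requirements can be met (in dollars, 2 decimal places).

$4.59

This is a linear program. Let x1 = kg of stainless scrap, x2 = kg of scrap grade C, x3 = kg of pig iron, x4 = kg of return scrap.
Minimize 3.17x1 + 0.41x2 + 0.92x3 + 0.43x4 s.t.:
  89x1 + 2x2 + 5x4 ≥ 72   (nickel)
  0.6x1 + 5x2 + 38.1x3 + 2.9x4 ≥ 47.2   (carbon)
  196x1 + 3x2 + 10x4 ≥ 214   (chromium)
  5x1 + 4x2 + 12x3 + 4x4 ≥ 16   (silicon)
  x1, x2, x3, x4 ≥ 0.
At the optimum only stainless scrap, pig iron are positive (scrap grade C, return scrap = 0). There the carbon and chromium constraints are tight.
So stainless scrap = 1.092 kg, pig iron = 1.222 kg.
Cost = 3.17·1.092 + 0.92·1.222 = 4.5859.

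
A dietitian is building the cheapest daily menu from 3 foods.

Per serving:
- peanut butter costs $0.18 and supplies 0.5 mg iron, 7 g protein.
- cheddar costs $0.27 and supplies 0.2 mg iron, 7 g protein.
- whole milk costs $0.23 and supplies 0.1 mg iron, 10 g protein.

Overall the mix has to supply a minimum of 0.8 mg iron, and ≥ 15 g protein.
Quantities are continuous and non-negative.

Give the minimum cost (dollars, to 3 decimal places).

Let x1 = servings of peanut butter, x2 = servings of cheddar, x3 = servings of whole milk.
Minimise 0.18x1 + 0.27x2 + 0.23x3 with:
  0.5x1 + 0.2x2 + 0.1x3 ≥ 0.8   (iron)
  7x1 + 7x2 + 10x3 ≥ 15   (protein)
  x1, x2, x3 ≥ 0.
At the optimum only peanut butter, whole milk are positive (cheddar = 0). There the iron and protein constraints are tight.
Solving gives x1 = 1.512, x3 = 0.4419.
Cost = 0.18·1.512 + 0.23·0.4419 = 0.37380.

$0.374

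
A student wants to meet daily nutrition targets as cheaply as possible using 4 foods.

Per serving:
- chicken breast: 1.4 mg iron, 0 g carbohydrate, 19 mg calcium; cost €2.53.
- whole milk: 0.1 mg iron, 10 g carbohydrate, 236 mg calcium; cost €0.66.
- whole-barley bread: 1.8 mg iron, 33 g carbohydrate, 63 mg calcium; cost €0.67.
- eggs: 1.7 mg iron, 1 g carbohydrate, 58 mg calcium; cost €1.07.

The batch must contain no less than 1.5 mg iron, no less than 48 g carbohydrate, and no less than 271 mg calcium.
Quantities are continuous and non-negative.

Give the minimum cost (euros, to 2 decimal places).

€1.35

Let x1 = servings of chicken breast, x2 = servings of whole milk, x3 = servings of whole-barley bread, x4 = servings of eggs.
Minimise 2.53x1 + 0.66x2 + 0.67x3 + 1.07x4 with:
  1.4x1 + 0.1x2 + 1.8x3 + 1.7x4 ≥ 1.5   (iron)
  10x2 + 33x3 + 1x4 ≥ 48   (carbohydrate)
  19x1 + 236x2 + 63x3 + 58x4 ≥ 271   (calcium)
  x1, x2, x3, x4 ≥ 0.
At the optimum only whole milk, whole-barley bread are positive (chicken breast, eggs = 0). There the carbohydrate and calcium constraints are tight.
So whole milk = 0.8269 servings, whole-barley bread = 1.204 servings.
Total cost: 0.66·0.8269 + 0.67·1.204 = 1.3524.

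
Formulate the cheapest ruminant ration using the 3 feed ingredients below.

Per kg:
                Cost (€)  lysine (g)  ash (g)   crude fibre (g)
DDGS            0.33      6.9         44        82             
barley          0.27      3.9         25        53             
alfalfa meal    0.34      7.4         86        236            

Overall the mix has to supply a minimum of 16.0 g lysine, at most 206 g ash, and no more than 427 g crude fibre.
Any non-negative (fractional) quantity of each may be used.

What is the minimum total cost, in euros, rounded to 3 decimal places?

€0.743

This is a linear program. Let x1 = kg of DDGS, x2 = kg of barley, x3 = kg of alfalfa meal.
Minimize 0.33x1 + 0.27x2 + 0.34x3 subject to:
  6.9x1 + 3.9x2 + 7.4x3 ≥ 16   (lysine)
  44x1 + 25x2 + 86x3 ≤ 206   (ash)
  82x1 + 53x2 + 236x3 ≤ 427   (crude fibre)
  x1, x2, x3 ≥ 0.
The minimum-cost mix takes nothing from barley — only DDGS, alfalfa meal. There the lysine and crude fibre constraints are tight.
Solving gives x1 = 0.6032, x3 = 1.6.
Total cost: 0.33·0.6032 + 0.34·1.6 = 0.74306.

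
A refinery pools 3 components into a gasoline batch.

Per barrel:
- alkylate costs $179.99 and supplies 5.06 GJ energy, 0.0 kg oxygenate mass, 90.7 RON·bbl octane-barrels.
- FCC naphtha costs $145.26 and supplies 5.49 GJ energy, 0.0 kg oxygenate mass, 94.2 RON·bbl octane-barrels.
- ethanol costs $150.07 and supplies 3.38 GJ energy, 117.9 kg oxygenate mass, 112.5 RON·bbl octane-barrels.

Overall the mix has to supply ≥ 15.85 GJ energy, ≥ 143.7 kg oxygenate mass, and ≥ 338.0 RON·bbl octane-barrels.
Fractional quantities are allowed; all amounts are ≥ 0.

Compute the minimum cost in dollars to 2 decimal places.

Treat it as an LP. Let x1 = barrels of alkylate, x2 = barrels of FCC naphtha, x3 = barrels of ethanol.
Minimise 179.99x1 + 145.26x2 + 150.07x3 subject to:
  5.06x1 + 5.49x2 + 3.38x3 ≥ 15.85   (energy)
  117.9x3 ≥ 143.7   (oxygenate mass)
  90.7x1 + 94.2x2 + 112.5x3 ≥ 338   (octane-barrels)
  x1, x2, x3 ≥ 0.
The cheapest feasible vertex uses only FCC naphtha, ethanol; alkylate is not used. Binding constraints: energy and oxygenate mass.
So FCC naphtha = 2.1367 barrels, ethanol = 1.2188 barrels.
Total cost: 145.26·2.1367 + 150.07·1.2188 = 493.2824.

$493.28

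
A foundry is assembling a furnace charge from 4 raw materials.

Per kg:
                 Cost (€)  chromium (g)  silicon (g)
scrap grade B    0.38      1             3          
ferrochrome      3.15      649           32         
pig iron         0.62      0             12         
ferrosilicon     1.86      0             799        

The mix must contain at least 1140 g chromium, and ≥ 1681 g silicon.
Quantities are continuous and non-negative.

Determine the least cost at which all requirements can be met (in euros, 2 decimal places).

Let x1 = kg of scrap grade B, x2 = kg of ferrochrome, x3 = kg of pig iron, x4 = kg of ferrosilicon.
min 0.38x1 + 3.15x2 + 0.62x3 + 1.86x4 subject to:
  1x1 + 649x2 ≥ 1140   (chromium)
  3x1 + 32x2 + 12x3 + 799x4 ≥ 1681   (silicon)
  x1, x2, x3, x4 ≥ 0.
The cheapest feasible vertex uses only ferrochrome, ferrosilicon; scrap grade B, pig iron are not used. Binding constraints: chromium and silicon.
That vertex is x2 = 1.757, x4 = 2.034.
Objective = 3.15·1.757 + 1.86·2.034 = 9.3178.

€9.32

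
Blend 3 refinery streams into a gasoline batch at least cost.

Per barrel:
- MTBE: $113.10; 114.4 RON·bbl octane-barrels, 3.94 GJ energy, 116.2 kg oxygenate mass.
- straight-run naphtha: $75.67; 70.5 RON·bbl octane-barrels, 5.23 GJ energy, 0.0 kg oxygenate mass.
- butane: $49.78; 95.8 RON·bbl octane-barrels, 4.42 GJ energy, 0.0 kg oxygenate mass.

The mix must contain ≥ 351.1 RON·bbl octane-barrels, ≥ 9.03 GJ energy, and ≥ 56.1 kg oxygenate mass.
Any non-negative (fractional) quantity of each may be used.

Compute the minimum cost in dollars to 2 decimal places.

Let x1 = barrels of MTBE, x2 = barrels of straight-run naphtha, x3 = barrels of butane.
min 113.1x1 + 75.67x2 + 49.78x3 subject to:
  114.4x1 + 70.5x2 + 95.8x3 ≥ 351.1   (octane-barrels)
  3.94x1 + 5.23x2 + 4.42x3 ≥ 9.03   (energy)
  116.2x1 ≥ 56.1   (oxygenate mass)
  x1, x2, x3 ≥ 0.
At the optimum only MTBE, butane are positive (straight-run naphtha = 0). Binding constraints: octane-barrels and oxygenate mass.
That vertex is x1 = 0.48279, x3 = 3.0884.
Total cost: 113.1·0.48279 + 49.78·3.0884 = 208.3441.

$208.34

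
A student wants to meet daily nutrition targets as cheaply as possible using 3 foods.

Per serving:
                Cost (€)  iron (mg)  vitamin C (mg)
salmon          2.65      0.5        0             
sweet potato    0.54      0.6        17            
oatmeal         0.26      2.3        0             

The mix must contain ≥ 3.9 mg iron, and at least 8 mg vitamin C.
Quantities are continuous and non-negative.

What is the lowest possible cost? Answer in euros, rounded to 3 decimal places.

€0.663

Let x1 = servings of salmon, x2 = servings of sweet potato, x3 = servings of oatmeal.
Minimize 2.65x1 + 0.54x2 + 0.26x3 s.t.:
  0.5x1 + 0.6x2 + 2.3x3 ≥ 3.9   (iron)
  17x2 ≥ 8   (vitamin C)
  x1, x2, x3 ≥ 0.
At the optimum only sweet potato, oatmeal are positive (salmon = 0). There the iron and vitamin C constraints are tight.
Optimal quantities: sweet potato = 0.4706 servings, oatmeal = 1.573 servings.
Cost = 0.54·0.4706 + 0.26·1.573 = 0.66310.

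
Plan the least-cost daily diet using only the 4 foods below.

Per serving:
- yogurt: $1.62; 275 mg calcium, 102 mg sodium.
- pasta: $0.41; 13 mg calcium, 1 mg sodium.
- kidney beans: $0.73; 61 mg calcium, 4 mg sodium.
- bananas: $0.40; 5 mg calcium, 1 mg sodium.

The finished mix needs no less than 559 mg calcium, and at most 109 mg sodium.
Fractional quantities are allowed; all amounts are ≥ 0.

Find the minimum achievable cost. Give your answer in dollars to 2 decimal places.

Treat it as an LP. Let x1 = servings of yogurt, x2 = servings of pasta, x3 = servings of kidney beans, x4 = servings of bananas.
Minimize 1.62x1 + 0.41x2 + 0.73x3 + 0.4x4 s.t.:
  275x1 + 13x2 + 61x3 + 5x4 ≥ 559   (calcium)
  102x1 + 1x2 + 4x3 + 1x4 ≤ 109   (sodium)
  x1, x2, x3, x4 ≥ 0.
At the optimum only yogurt, kidney beans are positive (pasta, bananas = 0). There the calcium and sodium constraints are tight.
So yogurt = 0.8616 servings, kidney beans = 5.28 servings.
Hence cost = 1.62·0.8616 + 0.73·5.28 = $5.2502.

$5.25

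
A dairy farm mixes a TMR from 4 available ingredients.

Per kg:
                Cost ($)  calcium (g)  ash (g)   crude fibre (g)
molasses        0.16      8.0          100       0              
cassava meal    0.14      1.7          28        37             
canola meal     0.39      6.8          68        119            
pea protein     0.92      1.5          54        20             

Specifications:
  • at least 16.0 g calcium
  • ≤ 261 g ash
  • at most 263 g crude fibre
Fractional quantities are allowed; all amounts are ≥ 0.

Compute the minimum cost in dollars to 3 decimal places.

$0.320

Set it up as a linear program. Let x1 = kg of molasses, x2 = kg of cassava meal, x3 = kg of canola meal, x4 = kg of pea protein.
Minimize 0.16x1 + 0.14x2 + 0.39x3 + 0.92x4 with:
  8x1 + 1.7x2 + 6.8x3 + 1.5x4 ≥ 16   (calcium)
  100x1 + 28x2 + 68x3 + 54x4 ≤ 261   (ash)
  37x2 + 119x3 + 20x4 ≤ 263   (crude fibre)
  x1, x2, x3, x4 ≥ 0.
The cheapest feasible vertex uses only molasses; cassava meal, canola meal, pea protein are not used. Binding constraint: calcium.
Solving gives x1 = 2.
Total cost: 0.16·2 = 0.32000.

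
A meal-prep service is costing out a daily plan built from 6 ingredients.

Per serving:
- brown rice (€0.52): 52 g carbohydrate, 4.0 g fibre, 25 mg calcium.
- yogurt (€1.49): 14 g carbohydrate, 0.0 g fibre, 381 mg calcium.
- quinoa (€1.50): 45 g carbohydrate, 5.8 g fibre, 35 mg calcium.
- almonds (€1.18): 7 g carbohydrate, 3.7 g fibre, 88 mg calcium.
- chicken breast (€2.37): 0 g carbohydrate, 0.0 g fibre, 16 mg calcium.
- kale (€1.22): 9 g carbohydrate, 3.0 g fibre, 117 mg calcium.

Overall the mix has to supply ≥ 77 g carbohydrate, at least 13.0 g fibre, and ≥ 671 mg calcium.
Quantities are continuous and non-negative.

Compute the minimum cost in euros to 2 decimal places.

€4.00

Treat it as an LP. Let x1 = servings of brown rice, x2 = servings of yogurt, x3 = servings of quinoa, x4 = servings of almonds, x5 = servings of chicken breast, x6 = servings of kale.
Minimize 0.52x1 + 1.49x2 + 1.5x3 + 1.18x4 + 2.37x5 + 1.22x6 with:
  52x1 + 14x2 + 45x3 + 7x4 + 9x6 ≥ 77   (carbohydrate)
  4x1 + 5.8x3 + 3.7x4 + 3x6 ≥ 13   (fibre)
  25x1 + 381x2 + 35x3 + 88x4 + 16x5 + 117x6 ≥ 671   (calcium)
  x1, x2, x3, x4, x5, x6 ≥ 0.
The optimal basis is {brown rice, yogurt}; quinoa, almonds, chicken breast, kale drop out. Binding constraints: fibre and calcium.
So brown rice = 3.25 servings, yogurt = 1.548 servings.
Total cost: 0.52·3.25 + 1.49·1.548 = 3.9965.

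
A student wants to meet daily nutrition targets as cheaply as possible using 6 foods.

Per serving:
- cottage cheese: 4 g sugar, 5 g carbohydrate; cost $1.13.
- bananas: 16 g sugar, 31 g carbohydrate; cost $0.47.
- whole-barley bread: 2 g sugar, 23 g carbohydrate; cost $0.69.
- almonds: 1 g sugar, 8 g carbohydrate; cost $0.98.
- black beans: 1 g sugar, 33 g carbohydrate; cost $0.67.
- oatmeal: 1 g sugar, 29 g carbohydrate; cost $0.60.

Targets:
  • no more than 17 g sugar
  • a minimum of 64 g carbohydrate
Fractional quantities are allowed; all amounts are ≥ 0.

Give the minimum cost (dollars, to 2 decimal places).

Let x1 = servings of cottage cheese, x2 = servings of bananas, x3 = servings of whole-barley bread, x4 = servings of almonds, x5 = servings of black beans, x6 = servings of oatmeal.
min 1.13x1 + 0.47x2 + 0.69x3 + 0.98x4 + 0.67x5 + 0.6x6 subject to:
  4x1 + 16x2 + 2x3 + 1x4 + 1x5 + 1x6 ≤ 17   (sugar)
  5x1 + 31x2 + 23x3 + 8x4 + 33x5 + 29x6 ≥ 64   (carbohydrate)
  x1, x2, x3, x4, x5, x6 ≥ 0.
At the optimum only bananas, black beans are positive (cottage cheese, whole-barley bread, almonds, oatmeal = 0). Binding constraints: sugar and carbohydrate.
So bananas = 1 serving, black beans = 1 serving.
Objective = 0.47·1 + 0.67·1 = 1.1400.

$1.14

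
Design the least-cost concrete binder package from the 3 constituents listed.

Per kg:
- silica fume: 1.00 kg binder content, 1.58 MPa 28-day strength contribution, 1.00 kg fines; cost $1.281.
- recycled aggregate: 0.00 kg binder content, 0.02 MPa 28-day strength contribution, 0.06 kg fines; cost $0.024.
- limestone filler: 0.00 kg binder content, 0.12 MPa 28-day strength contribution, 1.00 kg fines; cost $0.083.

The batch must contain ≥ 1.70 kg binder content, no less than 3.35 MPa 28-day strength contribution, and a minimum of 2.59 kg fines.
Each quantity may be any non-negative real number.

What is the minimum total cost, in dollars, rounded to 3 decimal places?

$2.637

Let x1 = kg of silica fume, x2 = kg of recycled aggregate, x3 = kg of limestone filler.
min 1.281x1 + 0.024x2 + 0.083x3 s.t.:
  1x1 ≥ 1.7   (binder content)
  1.58x1 + 0.02x2 + 0.12x3 ≥ 3.35   (28-day strength contribution)
  1x1 + 0.06x2 + 1x3 ≥ 2.59   (fines)
  x1, x2, x3 ≥ 0.
The optimal basis is {silica fume, limestone filler}; recycled aggregate drops out. The binder content and 28-day strength contribution requirements are met with equality.
That vertex is x1 = 1.7, x3 = 5.533.
Cost = 1.281·1.7 + 0.083·5.533 = 2.63694.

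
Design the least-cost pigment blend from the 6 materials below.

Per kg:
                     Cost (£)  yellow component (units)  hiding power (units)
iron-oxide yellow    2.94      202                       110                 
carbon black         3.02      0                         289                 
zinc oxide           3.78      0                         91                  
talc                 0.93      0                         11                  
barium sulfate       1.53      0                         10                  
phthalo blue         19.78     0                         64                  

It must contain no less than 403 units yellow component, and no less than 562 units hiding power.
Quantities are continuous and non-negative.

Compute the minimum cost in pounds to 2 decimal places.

This is a linear program. Let x1 = kg of iron-oxide yellow, x2 = kg of carbon black, x3 = kg of zinc oxide, x4 = kg of talc, x5 = kg of barium sulfate, x6 = kg of phthalo blue.
Minimise 2.94x1 + 3.02x2 + 3.78x3 + 0.93x4 + 1.53x5 + 19.78x6 with:
  202x1 ≥ 403   (yellow component)
  110x1 + 289x2 + 91x3 + 11x4 + 10x5 + 64x6 ≥ 562   (hiding power)
  x1, x2, x3, x4, x5, x6 ≥ 0.
The minimum-cost mix takes nothing from zinc oxide, talc, barium sulfate, phthalo blue — only iron-oxide yellow, carbon black. There the yellow component and hiding power constraints are tight.
So iron-oxide yellow = 1.995 kg, carbon black = 1.185 kg.
Hence cost = 2.94·1.995 + 3.02·1.185 = £9.4440.

£9.44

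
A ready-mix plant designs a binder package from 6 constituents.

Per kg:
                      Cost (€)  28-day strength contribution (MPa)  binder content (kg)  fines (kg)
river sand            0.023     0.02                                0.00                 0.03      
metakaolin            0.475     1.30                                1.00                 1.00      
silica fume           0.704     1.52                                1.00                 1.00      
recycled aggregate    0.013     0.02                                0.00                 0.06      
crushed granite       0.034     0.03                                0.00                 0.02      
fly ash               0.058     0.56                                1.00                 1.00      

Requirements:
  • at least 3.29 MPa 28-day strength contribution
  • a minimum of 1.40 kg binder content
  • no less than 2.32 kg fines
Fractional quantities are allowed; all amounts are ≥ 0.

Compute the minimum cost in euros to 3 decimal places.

Let x1 = kg of river sand, x2 = kg of metakaolin, x3 = kg of silica fume, x4 = kg of recycled aggregate, x5 = kg of crushed granite, x6 = kg of fly ash.
Minimise 0.023x1 + 0.475x2 + 0.704x3 + 0.013x4 + 0.034x5 + 0.058x6 with:
  0.02x1 + 1.3x2 + 1.52x3 + 0.02x4 + 0.03x5 + 0.56x6 ≥ 3.29   (28-day strength contribution)
  1x2 + 1x3 + 1x6 ≥ 1.4   (binder content)
  0.03x1 + 1x2 + 1x3 + 0.06x4 + 0.02x5 + 1x6 ≥ 2.32   (fines)
  x1, x2, x3, x4, x5, x6 ≥ 0.
At the optimum only fly ash is positive (river sand, metakaolin, silica fume, recycled aggregate, crushed granite = 0). Binding constraint: 28-day strength contribution.
That vertex is x6 = 5.875.
Total cost: 0.058·5.875 = 0.34075.

€0.341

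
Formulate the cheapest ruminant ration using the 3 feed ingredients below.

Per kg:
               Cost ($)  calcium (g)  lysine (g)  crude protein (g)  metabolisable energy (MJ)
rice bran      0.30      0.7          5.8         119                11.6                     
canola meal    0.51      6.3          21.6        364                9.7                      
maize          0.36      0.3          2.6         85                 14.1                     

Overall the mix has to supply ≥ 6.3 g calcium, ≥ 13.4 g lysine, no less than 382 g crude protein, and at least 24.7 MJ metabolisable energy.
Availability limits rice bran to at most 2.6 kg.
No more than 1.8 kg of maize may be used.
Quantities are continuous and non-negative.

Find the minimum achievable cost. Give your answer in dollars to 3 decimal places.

Let x1 = kg of rice bran, x2 = kg of canola meal, x3 = kg of maize.
Minimize 0.3x1 + 0.51x2 + 0.36x3 subject to:
  0.7x1 + 6.3x2 + 0.3x3 ≥ 6.3   (calcium)
  5.8x1 + 21.6x2 + 2.6x3 ≥ 13.4   (lysine)
  119x1 + 364x2 + 85x3 ≥ 382   (crude protein)
  11.6x1 + 9.7x2 + 14.1x3 ≥ 24.7   (metabolisable energy)
  x1 ≤ 2.6
  x3 ≤ 1.8
  x1, x2, x3 ≥ 0.
The minimum-cost mix takes nothing from maize — only rice bran, canola meal. The calcium and metabolisable energy requirements are met with equality.
So rice bran = 1.426 kg, canola meal = 0.8416 kg.
Total cost: 0.3·1.426 + 0.51·0.8416 = 0.85702.

$0.857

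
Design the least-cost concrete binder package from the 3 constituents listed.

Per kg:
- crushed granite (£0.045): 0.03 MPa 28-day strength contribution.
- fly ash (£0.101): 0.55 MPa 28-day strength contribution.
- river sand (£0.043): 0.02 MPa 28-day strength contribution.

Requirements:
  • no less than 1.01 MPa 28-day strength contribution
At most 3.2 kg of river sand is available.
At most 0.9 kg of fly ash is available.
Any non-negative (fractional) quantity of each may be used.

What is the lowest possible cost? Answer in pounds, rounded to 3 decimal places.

This is a linear program. Let x1 = kg of crushed granite, x2 = kg of fly ash, x3 = kg of river sand.
Minimise 0.045x1 + 0.101x2 + 0.043x3 s.t.:
  0.03x1 + 0.55x2 + 0.02x3 ≥ 1.01   (28-day strength contribution)
  x3 ≤ 3.2
  x2 ≤ 0.9
  x1, x2, x3 ≥ 0.
At the optimum only crushed granite, fly ash are positive (river sand = 0). There the 28-day strength contribution and the fly ash cap constraints are tight.
So crushed granite = 17.167 kg, fly ash = 0.9 kg.
Total cost: 0.045·17.167 + 0.101·0.9 = 0.86342.

£0.863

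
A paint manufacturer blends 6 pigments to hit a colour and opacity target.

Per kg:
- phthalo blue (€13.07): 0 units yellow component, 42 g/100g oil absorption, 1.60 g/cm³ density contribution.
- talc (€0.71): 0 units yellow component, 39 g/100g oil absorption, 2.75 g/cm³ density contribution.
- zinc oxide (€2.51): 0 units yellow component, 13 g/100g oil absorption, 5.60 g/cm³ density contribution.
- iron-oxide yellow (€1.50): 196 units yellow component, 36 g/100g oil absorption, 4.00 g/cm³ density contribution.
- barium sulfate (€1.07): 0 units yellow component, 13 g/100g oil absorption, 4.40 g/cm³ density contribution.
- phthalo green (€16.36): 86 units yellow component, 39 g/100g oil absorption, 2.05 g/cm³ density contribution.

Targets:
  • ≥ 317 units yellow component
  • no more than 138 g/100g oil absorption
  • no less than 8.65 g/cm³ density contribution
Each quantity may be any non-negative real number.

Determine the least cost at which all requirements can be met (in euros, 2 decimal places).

Set it up as a linear program. Let x1 = kg of phthalo blue, x2 = kg of talc, x3 = kg of zinc oxide, x4 = kg of iron-oxide yellow, x5 = kg of barium sulfate, x6 = kg of phthalo green.
Minimize 13.07x1 + 0.71x2 + 2.51x3 + 1.5x4 + 1.07x5 + 16.36x6 with:
  196x4 + 86x6 ≥ 317   (yellow component)
  42x1 + 39x2 + 13x3 + 36x4 + 13x5 + 39x6 ≤ 138   (oil absorption)
  1.6x1 + 2.75x2 + 5.6x3 + 4x4 + 4.4x5 + 2.05x6 ≥ 8.65   (density contribution)
  x1, x2, x3, x4, x5, x6 ≥ 0.
The cheapest feasible vertex uses only iron-oxide yellow, barium sulfate; phthalo blue, talc, zinc oxide, phthalo green are not used. There the yellow component and density contribution constraints are tight.
So iron-oxide yellow = 1.617 kg, barium sulfate = 0.4956 kg.
Total cost: 1.5·1.617 + 1.07·0.4956 = 2.9558.

€2.96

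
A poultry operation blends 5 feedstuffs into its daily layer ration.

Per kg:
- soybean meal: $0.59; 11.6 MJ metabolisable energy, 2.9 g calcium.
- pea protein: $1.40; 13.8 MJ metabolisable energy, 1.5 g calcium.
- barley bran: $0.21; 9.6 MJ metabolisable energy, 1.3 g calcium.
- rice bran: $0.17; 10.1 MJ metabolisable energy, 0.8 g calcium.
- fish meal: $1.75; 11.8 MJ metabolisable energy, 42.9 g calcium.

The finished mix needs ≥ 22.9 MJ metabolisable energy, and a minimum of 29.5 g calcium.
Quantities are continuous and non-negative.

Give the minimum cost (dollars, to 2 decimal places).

Let x1 = kg of soybean meal, x2 = kg of pea protein, x3 = kg of barley bran, x4 = kg of rice bran, x5 = kg of fish meal.
min 0.59x1 + 1.4x2 + 0.21x3 + 0.17x4 + 1.75x5 s.t.:
  11.6x1 + 13.8x2 + 9.6x3 + 10.1x4 + 11.8x5 ≥ 22.9   (metabolisable energy)
  2.9x1 + 1.5x2 + 1.3x3 + 0.8x4 + 42.9x5 ≥ 29.5   (calcium)
  x1, x2, x3, x4, x5 ≥ 0.
The cheapest feasible vertex uses only rice bran, fish meal; soybean meal, pea protein, barley bran are not used. Binding constraints: metabolisable energy and calcium.
That vertex is x4 = 1.497, x5 = 0.6597.
Total cost: 0.17·1.497 + 1.75·0.6597 = 1.4090.

$1.41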